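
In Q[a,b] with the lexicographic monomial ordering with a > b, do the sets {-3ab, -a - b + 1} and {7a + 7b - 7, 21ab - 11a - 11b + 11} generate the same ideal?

For a fixed monomial order, each ideal has a unique reduced Gröbner basis; comparing bases decides equality.
Buchberger on the first generating set:
f_1 = -3ab, LT = ab.
f_2 = -a - b + 1, LT = a.

S(f_1,f_2): lcm = ab. S = -b^2 + b.
  leading term b^2: no divisor's leading term divides it; move -b^2 to the remainder.
  leading term b: no divisor's leading term divides it; move b to the remainder.
  remainder -b^2 + b ≠ 0; add g_3 = -b^2 + b to the basis.

The other S-polynomials (S(f_1,g_3), S(f_2,g_3)) all reduce to 0 modulo the current basis, so we have a Gröbner basis.
Inter-reduce: drop elements whose leading term is divisible by another's, tail-reduce, and make monic.
Reduced Gröbner basis: {a + b - 1, b^2 - b}.

Buchberger on the second generating set:
h_1 = 7a + 7b - 7, LT = a.
h_2 = 21ab - 11a - 11b + 11, LT = ab.

S(h_1,h_2): lcm = ab. S = 11/21a + b^2 - 10/21b - 11/21.
  leading term a: subtract (11/147)·h_1 from 11/21a + b^2 - 10/21b - 11/21 → b^2 - b
  leading term b^2: no divisor's leading term divides it; move b^2 to the remainder.
  leading term b: no divisor's leading term divides it; move -b to the remainder.
  remainder b^2 - b ≠ 0; add k_3 = b^2 - b to the basis.

The other S-polynomials (S(h_1,k_3), S(h_2,k_3)) all reduce to 0 modulo the current basis, so we have a Gröbner basis.
Inter-reduce: drop elements whose leading term is divisible by another's, tail-reduce, and make monic.
Reduced Gröbner basis: {a + b - 1, b^2 - b}.

These coincide, so the ideals are equal.

Yes, the ideals are equal.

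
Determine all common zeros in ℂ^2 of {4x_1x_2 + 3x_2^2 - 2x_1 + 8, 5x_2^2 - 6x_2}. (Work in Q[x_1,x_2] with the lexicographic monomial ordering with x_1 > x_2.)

Compute a lex Gröbner basis by Buchberger's algorithm.
f_1 = 4x_1x_2 - 2x_1 + 3x_2^2 + 8, LT = x_1x_2.
f_2 = 5x_2^2 - 6x_2, LT = x_2^2.

S(f_1,f_2): lcm = x_1x_2^2. S = 7/10x_1x_2 + 3/4x_2^3 + 2x_2.
  reduce S modulo (f_1, f_2):
  remainder 7/20x_1 + 49/20x_2 - 7/5 ≠ 0; add h_3 = 7/20x_1 + 49/20x_2 - 7/5 to the basis.

The other S-polynomials (S(f_1,h_3), S(f_2,h_3)) all reduce to 0 modulo the current basis, so we have a Gröbner basis.
Inter-reduce: drop elements whose leading term is divisible by another's, tail-reduce, and make monic.
Reduced Gröbner basis: {x_1 + 7x_2 - 4, x_2^2 - 6/5x_2}.

From the last basis element, x_2^2 - 6/5x_2 = 0, so x_2 takes values in {0, 6/5}. Each choice, substituted upward through the basis, yields the corresponding point(s) of the solution set.
  x_2 = 0: the earlier basis element becomes x_1 - 4 = 0, giving x_1 = 4 — point (4, 0).
  x_2 = 6/5: the earlier basis element becomes x_1 + 22/5 = 0, giving x_1 = -22/5 — point (-22/5, 6/5).

{(4, 0), (-22/5, 6/5)}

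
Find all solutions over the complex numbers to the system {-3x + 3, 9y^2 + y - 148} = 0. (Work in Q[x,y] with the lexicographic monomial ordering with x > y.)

Compute a lex Gröbner basis by Buchberger's algorithm.
f_1 = -3x + 3, LT = x.
f_2 = 9y^2 + y - 148, LT = y^2.

The S-polynomials (S(f_1,f_2)) all reduce to 0 modulo the current basis, so we have a Gröbner basis.
Inter-reduce: drop elements whose leading term is divisible by another's, tail-reduce, and make monic.
Reduced Gröbner basis: {x - 1, y^2 + 1/9y - 148/9}.

From the last basis element, y^2 + 1/9y - 148/9 = 0, so y takes values in {-37/9, 4}. Each choice, substituted upward through the basis, yields the corresponding point(s) of the solution set.
  y = -37/9: the earlier basis element becomes x - 1 = 0, giving x = 1 — point (1, -37/9).
  y = 4: the earlier basis element becomes x - 1 = 0, giving x = 1 — point (1, 4).
Each listed point satisfies every original equation (direct substitution).

{(1, -37/9), (1, 4)}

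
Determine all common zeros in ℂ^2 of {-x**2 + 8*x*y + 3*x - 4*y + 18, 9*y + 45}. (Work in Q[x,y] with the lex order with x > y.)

Compute a lex Gröbner basis by Buchberger's algorithm.
f_1 = -x**2 + 8*x*y + 3*x - 4*y + 18, LT = x**2.
f_2 = 9*y + 45, LT = y.

The S-polynomials (S(f_1,f_2)) all reduce to 0 modulo the current basis, so we have a Gröbner basis.
Inter-reduce: drop elements whose leading term is divisible by another's, tail-reduce, and make monic.
Reduced Gröbner basis: {x**2 + 37*x - 38, y + 5}.

A lex Gröbner basis eliminates variables successively. Here y + 5 depends only on y, with roots {-5}; lifting each root through the earlier basis elements recovers the full solutions.
  y = -5: the earlier basis element becomes x**2 + 37*x - 38 = 0, giving x = -38, 1 — points (-38, -5), (1, -5).

{(-38, -5), (1, -5)}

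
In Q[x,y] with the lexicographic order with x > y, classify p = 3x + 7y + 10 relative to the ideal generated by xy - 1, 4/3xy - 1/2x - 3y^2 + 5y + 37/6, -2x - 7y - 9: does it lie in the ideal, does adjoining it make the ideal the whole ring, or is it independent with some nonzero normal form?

3x + 7y + 10 lies in I (it reduces to 0).

First compute the reduced Gröbner basis of I by Buchberger's algorithm.
f_1 = xy - 1, LT = xy.
f_2 = 4/3xy - 1/2x - 3y^2 + 5y + 37/6, LT = xy.
f_3 = -2x - 7y - 9, LT = x.

S(f_1,f_2): lcm = xy. S = 3/8x + 9/4y^2 - 15/4y - 45/8.
  reduce S modulo (f_1, f_2, f_3):
  remainder 9/4y^2 - 81/16y - 117/16 ≠ 0; add h_4 = 9/4y^2 - 81/16y - 117/16 to the basis.

S(f_1,f_3): lcm = xy. S = -7/2y^2 - 9/2y - 1.
  reduce S modulo (f_1, f_2, f_3, h_4):
  remainder -99/8y - 99/8 ≠ 0; add h_5 = -99/8y - 99/8 to the basis.

The other S-polynomials (S(f_2,f_3), S(f_1,h_4), S(f_2,h_4), S(f_3,h_4), S(f_1,h_5), S(f_2,h_5), S(f_3,h_5), S(h_4,h_5)) all reduce to 0 modulo the current basis, so we have a Gröbner basis.
Inter-reduce: drop elements whose leading term is divisible by another's, tail-reduce, and make monic.
Reduced Gröbner basis: {x + 1, y + 1}.
Label its elements g_1 = x + 1, g_2 = y + 1.

Reduce p = 3x + 7y + 10 modulo G:
  leading term x: subtract (3)·g_1 from 3x + 7y + 10 → 7y + 7
  leading term y: subtract (7)·g_2 from 7y + 7 → 0
  normal form = 0.
Since the normal form is 0, p ∈ I.

The remainder on division by a Gröbner basis is unique — it is the normal form.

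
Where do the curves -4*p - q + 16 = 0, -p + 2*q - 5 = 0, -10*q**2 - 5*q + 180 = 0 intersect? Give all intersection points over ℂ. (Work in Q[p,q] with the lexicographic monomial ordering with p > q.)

Compute a lex Gröbner basis by Buchberger's algorithm.
f_1 = -4*p - q + 16, LT = p.
f_2 = -p + 2*q - 5, LT = p.
f_3 = -10*q**2 - 5*q + 180, LT = q**2.

S(f_1,f_2): lcm = p. S = 9/4*q - 9.
  reduce S modulo (f_1, f_2, f_3):
  remainder 9/4*q - 9 ≠ 0; add h_4 = 9/4*q - 9 to the basis.

The other S-polynomials (S(f_1,f_3), S(f_2,f_3), S(f_1,h_4), S(f_2,h_4), S(f_3,h_4)) all reduce to 0 modulo the current basis, so we have a Gröbner basis.
Inter-reduce: drop elements whose leading term is divisible by another's, tail-reduce, and make monic.
Reduced Gröbner basis: {p - 3, q - 4}.

The lex basis is triangular: the last element involves only q. Solving q - 4 = 0 gives q ∈ {4}; substituting each value into the earlier elements determines the remaining variables.
  q = 4: the earlier basis element becomes p - 3 = 0, giving p = 3 — point (3, 4).

{(3, 4)}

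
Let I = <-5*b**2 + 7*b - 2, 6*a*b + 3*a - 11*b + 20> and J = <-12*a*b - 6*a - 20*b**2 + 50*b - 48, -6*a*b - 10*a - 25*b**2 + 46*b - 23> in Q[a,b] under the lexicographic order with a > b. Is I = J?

No, the ideals differ.

Since reduced Gröbner bases are canonical representatives of ideals under a given ordering, it suffices to compute and compare them.
Buchberger on the first generating set:
f_1 = -5*b**2 + 7*b - 2, LT = b**2.
f_2 = 6*a*b + 3*a - 11*b + 20, LT = a*b.

S(f_1,f_2): lcm = a*b**2. S = -19/10*a*b + 2/5*a + 11/6*b**2 - 10/3*b.
  leading term a*b: subtract (-19/60)·f_2 from -19/10*a*b + 2/5*a + 11/6*b**2 - 10/3*b → 27/20*a + 11/6*b**2 - 409/60*b + 19/3
  leading term a: no divisor's leading term divides it; move 27/20*a to the remainder.
  leading term b**2: subtract (-11/30)·f_1 from 11/6*b**2 - 409/60*b + 19/3 → -17/4*b + 28/5
  leading term b: no divisor's leading term divides it; move -17/4*b to the remainder.
  leading term 1: no divisor's leading term divides it; move 28/5 to the remainder.
  remainder 27/20*a - 17/4*b + 28/5 ≠ 0; add g_3 = 27/20*a - 17/4*b + 28/5 to the basis.

The other S-polynomials (S(f_1,g_3), S(f_2,g_3)) all reduce to 0 modulo the current basis, so we have a Gröbner basis.
Inter-reduce: drop elements whose leading term is divisible by another's, tail-reduce, and make monic.
Reduced Gröbner basis: {a - 85/27*b + 112/27, b**2 - 7/5*b + 2/5}.

Buchberger on the second generating set:
h_1 = -12*a*b - 6*a - 20*b**2 + 50*b - 48, LT = a*b.
h_2 = -6*a*b - 10*a - 25*b**2 + 46*b - 23, LT = a*b.

S(h_1,h_2): lcm = a*b. S = -7/6*a - 5/2*b**2 + 7/2*b + 1/6.
  leading term a: no divisor's leading term divides it; move -7/6*a to the remainder.
  leading term b**2: no divisor's leading term divides it; move -5/2*b**2 to the remainder.
  leading term b: no divisor's leading term divides it; move 7/2*b to the remainder.
  leading term 1: no divisor's leading term divides it; move 1/6 to the remainder.
  remainder -7/6*a - 5/2*b**2 + 7/2*b + 1/6 ≠ 0; add k_3 = -7/6*a - 5/2*b**2 + 7/2*b + 1/6 to the basis.

S(h_1,k_3): lcm = a*b. S = 1/2*a - 15/7*b**3 + 14/3*b**2 - 169/42*b + 4.
  leading term a: subtract (-3/7)·k_3 from 1/2*a - 15/7*b**3 + 14/3*b**2 - 169/42*b + 4 → -15/7*b**3 + 151/42*b**2 - 53/21*b + 57/14
  leading term b**3: no divisor's leading term divides it; move -15/7*b**3 to the remainder.
  leading term b**2: no divisor's leading term divides it; move 151/42*b**2 to the remainder.
  leading term b: no divisor's leading term divides it; move -53/21*b to the remainder.
  leading term 1: no divisor's leading term divides it; move 57/14 to the remainder.
  remainder -15/7*b**3 + 151/42*b**2 - 53/21*b + 57/14 ≠ 0; add k_4 = -15/7*b**3 + 151/42*b**2 - 53/21*b + 57/14 to the basis.

The other S-polynomials (S(h_2,k_3), S(h_1,k_4), S(h_2,k_4), S(k_3,k_4)) all reduce to 0 modulo the current basis, so we have a Gröbner basis.
Inter-reduce: drop elements whose leading term is divisible by another's, tail-reduce, and make monic.
Reduced Gröbner basis: {a + 15/7*b**2 - 3*b - 1/7, b**3 - 151/90*b**2 + 53/45*b - 19/10}.

These differ, so the ideals are not equal.
The choice of monomial ordering does not affect the verdict — as long as both bases are computed under the same ordering, their equality decides ideal equality.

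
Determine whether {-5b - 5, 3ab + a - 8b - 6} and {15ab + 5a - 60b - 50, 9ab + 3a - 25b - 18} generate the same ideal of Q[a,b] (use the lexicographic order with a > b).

Since reduced Gröbner bases are canonical representatives of ideals under a given ordering, it suffices to compute and compare them.
Buchberger on the first generating set:
f_1 = -5b - 5, LT = b.
f_2 = 3ab + a - 8b - 6, LT = ab.

S(f_1,f_2): lcm = ab. S = \tfrac{2}{3}a + \tfrac{8}{3}b + 2.
  leading term a: no divisor's leading term divides it; move \tfrac{2}{3}a to the remainder.
  leading term b: subtract (-\tfrac{8}{15})·f_1 from \tfrac{8}{3}b + 2 → -\tfrac{2}{3}
  leading term 1: no divisor's leading term divides it; move -\tfrac{2}{3} to the remainder.
  remainder \tfrac{2}{3}a - \tfrac{2}{3} ≠ 0; add g_3 = \tfrac{2}{3}a - \tfrac{2}{3} to the basis.

S(f_1,g_3): leading monomials are coprime, so the S-polynomial reduces to 0 (Buchberger's first criterion).
S(f_2,g_3): lcm = ab. S = \tfrac{1}{3}a - \tfrac{5}{3}b - 2.
  leading term a: subtract (\tfrac{1}{2})·g_3 from \tfrac{1}{3}a - \tfrac{5}{3}b - 2 → -\tfrac{5}{3}b - \tfrac{5}{3}
  leading term b: subtract (\tfrac{1}{3})·f_1 from -\tfrac{5}{3}b - \tfrac{5}{3} → 0
  remainder 0.

Every S-polynomial of the final basis reduces to 0, so we have a Gröbner basis.
Inter-reduce: drop elements whose leading term is divisible by another's, tail-reduce, and make monic.
Reduced Gröbner basis: {a - 1, b + 1}.

Buchberger on the second generating set:
h_1 = 15ab + 5a - 60b - 50, LT = ab.
h_2 = 9ab + 3a - 25b - 18, LT = ab.

S(h_1,h_2): lcm = ab. S = -\tfrac{11}{9}b - \tfrac{4}{3}.
  leading term b: no divisor's leading term divides it; move -\tfrac{11}{9}b to the remainder.
  leading term 1: no divisor's leading term divides it; move -\tfrac{4}{3} to the remainder.
  remainder -\tfrac{11}{9}b - \tfrac{4}{3} ≠ 0; add k_3 = -\tfrac{11}{9}b - \tfrac{4}{3} to the basis.

S(h_1,k_3): lcm = ab. S = -\tfrac{25}{33}a - 4b - \tfrac{10}{3}.
  leading term a: no divisor's leading term divides it; move -\tfrac{25}{33}a to the remainder.
  leading term b: subtract (\tfrac{36}{11})·k_3 from -4b - \tfrac{10}{3} → \tfrac{34}{33}
  leading term 1: no divisor's leading term divides it; move \tfrac{34}{33} to the remainder.
  remainder -\tfrac{25}{33}a + \tfrac{34}{33} ≠ 0; add k_4 = -\tfrac{25}{33}a + \tfrac{34}{33} to the basis.

S(h_2,k_3): lcm = ab. S = -\tfrac{25}{33}a - \tfrac{25}{9}b - 2.
  leading term a: subtract (1)·k_4 from -\tfrac{25}{33}a - \tfrac{25}{9}b - 2 → -\tfrac{25}{9}b - \tfrac{100}{33}
  leading term b: subtract (\tfrac{25}{11})·k_3 from -\tfrac{25}{9}b - \tfrac{100}{33} → 0
  remainder 0.

S(h_1,k_4): lcm = ab. S = \tfrac{1}{3}a - \tfrac{66}{25}b - \tfrac{10}{3}.
  leading term a: subtract (-\tfrac{11}{25})·k_4 from \tfrac{1}{3}a - \tfrac{66}{25}b - \tfrac{10}{3} → -\tfrac{66}{25}b - \tfrac{72}{25}
  leading term b: subtract (\tfrac{54}{25})·k_3 from -\tfrac{66}{25}b - \tfrac{72}{25} → 0
  remainder 0.

S(h_2,k_4): lcm = ab. S = \tfrac{1}{3}a - \tfrac{319}{225}b - 2.
  leading term a: subtract (-\tfrac{11}{25})·k_4 from \tfrac{1}{3}a - \tfrac{319}{225}b - 2 → -\tfrac{319}{225}b - \tfrac{116}{75}
  leading term b: subtract (\tfrac{29}{25})·k_3 from -\tfrac{319}{225}b - \tfrac{116}{75} → 0
  remainder 0.

S(k_3,k_4): leading monomials are coprime, so the S-polynomial reduces to 0 (Buchberger's first criterion).
Every S-polynomial of the final basis reduces to 0, so we have a Gröbner basis.
Inter-reduce: drop elements whose leading term is divisible by another's, tail-reduce, and make monic.
Reduced Gröbner basis: {a - \tfrac{34}{25}, b + \tfrac{12}{11}}.

Since the reduced bases disagree, the two ideals are not the same.

No, the ideals differ.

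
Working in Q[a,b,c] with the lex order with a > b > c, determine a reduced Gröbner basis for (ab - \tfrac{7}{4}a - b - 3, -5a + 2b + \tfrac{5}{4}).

The reduced Gröbner basis is the canonical form of the ideal for this ordering.

f_1 = ab - \tfrac{7}{4}a - b - 3, LT = ab.
f_2 = -5a + 2b + \tfrac{5}{4}, LT = a.

S(f_1,f_2): lcm = ab. S = -\tfrac{7}{4}a + \tfrac{2}{5}b^{2} - \tfrac{3}{4}b - 3.
  reduce S modulo (f_1, f_2):
  remainder \tfrac{2}{5}b^{2} - \tfrac{29}{20}b - \tfrac{55}{16} ≠ 0; add g_3 = \tfrac{2}{5}b^{2} - \tfrac{29}{20}b - \tfrac{55}{16} to the basis.

The other S-polynomials (S(f_1,g_3), S(f_2,g_3)) all reduce to 0 modulo the current basis, so we have a Gröbner basis.
Inter-reduce: drop elements whose leading term is divisible by another's, tail-reduce, and make monic.

G = {a - \tfrac{2}{5}b - \tfrac{1}{4}, b^{2} - \tfrac{29}{8}b - \tfrac{275}{32}}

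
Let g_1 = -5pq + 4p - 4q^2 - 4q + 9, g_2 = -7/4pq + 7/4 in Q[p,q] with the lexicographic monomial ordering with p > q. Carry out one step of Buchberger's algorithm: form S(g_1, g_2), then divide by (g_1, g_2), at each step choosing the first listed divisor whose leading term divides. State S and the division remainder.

lcm(LM(g_1), LM(g_2)) = pq.
S = (lcm/LT(g_1))·g_1 − (lcm/LT(g_2))·g_2 = -4/5p + 4/5q^2 + 4/5q - 4/5.
Reduce S modulo (g_1, g_2) in that order:
  leading term p: no divisor's leading term divides it; move -4/5p to the remainder.
  leading term q^2: no divisor's leading term divides it; move 4/5q^2 to the remainder.
  leading term q: no divisor's leading term divides it; move 4/5q to the remainder.
  leading term 1: no divisor's leading term divides it; move -4/5 to the remainder.
The remainder -4/5p + 4/5q^2 + 4/5q - 4/5 is nonzero, so it would be added as the next basis element.

S(g_1, g_2) = -4/5p + 4/5q^2 + 4/5q - 4/5; remainder on division = -4/5p + 4/5q^2 + 4/5q - 4/5.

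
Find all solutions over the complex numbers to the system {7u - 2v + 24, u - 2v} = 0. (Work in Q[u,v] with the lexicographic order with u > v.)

{(-4, -2)}

Compute a lex Gröbner basis by Buchberger's algorithm.
f_1 = 7u - 2v + 24, LT = u.
f_2 = u - 2v, LT = u.

S(f_1,f_2): lcm = u. S = 12/7v + 24/7.
  leading term v: no divisor's leading term divides it; move 12/7v to the remainder.
  leading term 1: no divisor's leading term divides it; move 24/7 to the remainder.
  remainder 12/7v + 24/7 ≠ 0; add h_3 = 12/7v + 24/7 to the basis.

The other S-polynomials (S(f_1,h_3), S(f_2,h_3)) all reduce to 0 modulo the current basis, so we have a Gröbner basis.
Inter-reduce: drop elements whose leading term is divisible by another's, tail-reduce, and make monic.
Reduced Gröbner basis: {u + 4, v + 2}.

Since the basis is lex-ordered, v + 2 is univariate in v. Its roots are {-2}. Back-substituting each root into the other basis elements fixes the other coordinates.
  v = -2: the earlier basis element becomes u + 4 = 0, giving u = -4 — point (-4, -2).
Substituting each solution back into the original system confirms all equations vanish.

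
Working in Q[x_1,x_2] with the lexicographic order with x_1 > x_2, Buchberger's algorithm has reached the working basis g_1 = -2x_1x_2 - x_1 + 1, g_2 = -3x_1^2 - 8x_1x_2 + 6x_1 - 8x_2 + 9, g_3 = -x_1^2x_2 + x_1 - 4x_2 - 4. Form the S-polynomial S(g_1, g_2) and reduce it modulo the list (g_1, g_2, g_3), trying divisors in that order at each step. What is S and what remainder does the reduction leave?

lcm(LM(g_1), LM(g_2)) = x_1^2x_2.
S = (lcm/LT(g_1))·g_1 − (lcm/LT(g_2))·g_2 = 1/2x_1^2 - 8/3x_1x_2^2 + 2x_1x_2 - 1/2x_1 - 8/3x_2^2 + 3x_2.
Reduce S modulo (g_1, g_2, g_3) in that order:
  leading term x_1^2: subtract (-1/6)·g_2 from 1/2x_1^2 - 8/3x_1x_2^2 + 2x_1x_2 - 1/2x_1 - 8/3x_2^2 + 3x_2 → -8/3x_1x_2^2 + 2/3x_1x_2 + 1/2x_1 - 8/3x_2^2 + 5/3x_2 + 3/2
  leading term x_1x_2^2: subtract (4/3x_2)·g_1 from -8/3x_1x_2^2 + 2/3x_1x_2 + 1/2x_1 - 8/3x_2^2 + 5/3x_2 + 3/2 → 2x_1x_2 + 1/2x_1 - 8/3x_2^2 + 1/3x_2 + 3/2
  leading term x_1x_2: subtract (-1)·g_1 from 2x_1x_2 + 1/2x_1 - 8/3x_2^2 + 1/3x_2 + 3/2 → -1/2x_1 - 8/3x_2^2 + 1/3x_2 + 5/2
  leading term x_1: no divisor's leading term divides it; move -1/2x_1 to the remainder.
  leading term x_2^2: no divisor's leading term divides it; move -8/3x_2^2 to the remainder.
  leading term x_2: no divisor's leading term divides it; move 1/3x_2 to the remainder.
  leading term 1: no divisor's leading term divides it; move 5/2 to the remainder.
The remainder -1/2x_1 - 8/3x_2^2 + 1/3x_2 + 5/2 is nonzero, so it would be added as the next basis element.

S(g_1, g_2) = 1/2x_1^2 - 8/3x_1x_2^2 + 2x_1x_2 - 1/2x_1 - 8/3x_2^2 + 3x_2; remainder on division = -1/2x_1 - 8/3x_2^2 + 1/3x_2 + 5/2.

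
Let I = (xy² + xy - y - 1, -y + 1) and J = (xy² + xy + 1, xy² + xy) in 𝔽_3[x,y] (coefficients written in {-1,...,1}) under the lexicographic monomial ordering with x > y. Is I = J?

No, the ideals differ.

Equality of ideals is decidable: compute both reduced Gröbner bases (unique for the ordering) and check whether they agree.
Buchberger on the first generating set:
f_1 = xy² + xy - y - 1, LT = xy².
f_2 = -y + 1, LT = y.

S(f_1,f_2): lcm = xy². S = -xy - y - 1.
  reduce S modulo (f_1, f_2):
  remainder -x + 1 ≠ 0; add g_3 = -x + 1 to the basis.

The other S-polynomials (S(f_1,g_3), S(f_2,g_3)) all reduce to 0 modulo the current basis, so we have a Gröbner basis.
Inter-reduce: drop elements whose leading term is divisible by another's, tail-reduce, and make monic.
Reduced Gröbner basis: {x - 1, y - 1}.

Buchberger on the second generating set:
h_1 = xy² + xy + 1, LT = xy².
h_2 = xy² + xy, LT = xy².

S(h_1,h_2): lcm = xy². S = 1.
  reduce S modulo (h_1, h_2):
  remainder 1 ≠ 0; add k_3 = 1 to the basis.

The other S-polynomials (S(h_1,k_3), S(h_2,k_3)) all reduce to 0 modulo the current basis, so we have a Gröbner basis.
Inter-reduce: drop elements whose leading term is divisible by another's, tail-reduce, and make monic.
Reduced Gröbner basis: {1}.

The bases are distinct; the ideals are different.
The same test decides containment: I ⊆ J iff every generator of I reduces to 0 modulo a Gröbner basis of J.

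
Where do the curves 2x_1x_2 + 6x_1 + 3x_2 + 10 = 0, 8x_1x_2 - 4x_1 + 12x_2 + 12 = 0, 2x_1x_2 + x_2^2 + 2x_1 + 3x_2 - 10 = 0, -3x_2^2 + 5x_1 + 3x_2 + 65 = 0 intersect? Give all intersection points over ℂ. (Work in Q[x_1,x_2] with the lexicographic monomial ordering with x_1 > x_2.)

Compute a lex Gröbner basis by Buchberger's algorithm.
f_1 = 2x_1x_2 + 6x_1 + 3x_2 + 10, LT = x_1x_2.
f_2 = 8x_1x_2 - 4x_1 + 12x_2 + 12, LT = x_1x_2.
f_3 = 2x_1x_2 + 2x_1 + x_2^2 + 3x_2 - 10, LT = x_1x_2.
f_4 = 5x_1 - 3x_2^2 + 3x_2 + 65, LT = x_1.

S(f_1,f_2): lcm = x_1x_2. S = 7/2x_1 + 7/2.
  leading term x_1: subtract (7/10)·f_4 from 7/2x_1 + 7/2 → 21/10x_2^2 - 21/10x_2 - 42
  leading term x_2^2: no divisor's leading term divides it; move 21/10x_2^2 to the remainder.
  leading term x_2: no divisor's leading term divides it; move -21/10x_2 to the remainder.
  leading term 1: no divisor's leading term divides it; move -42 to the remainder.
  remainder 21/10x_2^2 - 21/10x_2 - 42 ≠ 0; add h_5 = 21/10x_2^2 - 21/10x_2 - 42 to the basis.

S(f_1,f_3): lcm = x_1x_2. S = 2x_1 - 1/2x_2^2 + 10.
  leading term x_1: subtract (2/5)·f_4 from 2x_1 - 1/2x_2^2 + 10 → 7/10x_2^2 - 6/5x_2 - 16
  leading term x_2^2: subtract (1/3)·h_5 from 7/10x_2^2 - 6/5x_2 - 16 → -1/2x_2 - 2
  leading term x_2: no divisor's leading term divides it; move -1/2x_2 to the remainder.
  leading term 1: no divisor's leading term divides it; move -2 to the remainder.
  remainder -1/2x_2 - 2 ≠ 0; add h_6 = -1/2x_2 - 2 to the basis.

The other S-polynomials (S(f_1,f_4), S(f_2,f_3), S(f_2,f_4), S(f_3,f_4), S(f_1,h_5), S(f_2,h_5), S(f_3,h_5), S(f_4,h_5), S(f_1,h_6), S(f_2,h_6), S(f_3,h_6), S(f_4,h_6), S(h_5,h_6)) all reduce to 0 modulo the current basis, so we have a Gröbner basis.
Inter-reduce: drop elements whose leading term is divisible by another's, tail-reduce, and make monic.
Reduced Gröbner basis: {x_1 + 1, x_2 + 4}.

Since the basis is lex-ordered, x_2 + 4 is univariate in x_2. Its roots are {-4}. Back-substituting each root into the other basis elements fixes the other coordinates.
  x_2 = -4: the earlier basis element becomes x_1 + 1 = 0, giving x_1 = -1 — point (-1, -4).
Check: every point annihilates each of the original generators.

{(-1, -4)}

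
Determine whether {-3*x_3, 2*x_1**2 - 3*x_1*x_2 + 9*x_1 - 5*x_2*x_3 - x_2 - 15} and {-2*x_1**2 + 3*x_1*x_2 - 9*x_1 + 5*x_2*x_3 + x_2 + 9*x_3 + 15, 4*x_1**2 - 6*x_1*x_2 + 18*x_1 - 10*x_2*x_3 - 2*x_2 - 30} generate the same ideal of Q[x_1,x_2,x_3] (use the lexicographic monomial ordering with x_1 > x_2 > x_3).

Yes, the ideals are equal.

Equality of ideals is decidable: compute both reduced Gröbner bases (unique for the ordering) and check whether they agree.
Buchberger on the first generating set:
f_1 = -3*x_3, LT = x_3.
f_2 = 2*x_1**2 - 3*x_1*x_2 + 9*x_1 - 5*x_2*x_3 - x_2 - 15, LT = x_1**2.

The S-polynomials (S(f_1,f_2)) all reduce to 0 modulo the current basis, so we have a Gröbner basis.
Inter-reduce: drop elements whose leading term is divisible by another's, tail-reduce, and make monic.
Reduced Gröbner basis: {x_1**2 - 3/2*x_1*x_2 + 9/2*x_1 - 1/2*x_2 - 15/2, x_3}.

Buchberger on the second generating set:
h_1 = -2*x_1**2 + 3*x_1*x_2 - 9*x_1 + 5*x_2*x_3 + x_2 + 9*x_3 + 15, LT = x_1**2.
h_2 = 4*x_1**2 - 6*x_1*x_2 + 18*x_1 - 10*x_2*x_3 - 2*x_2 - 30, LT = x_1**2.

S(h_1,h_2): lcm = x_1**2. S = -9/2*x_3.
  leading term x_3: no divisor's leading term divides it; move -9/2*x_3 to the remainder.
  remainder -9/2*x_3 ≠ 0; add k_3 = -9/2*x_3 to the basis.

The other S-polynomials (S(h_1,k_3), S(h_2,k_3)) all reduce to 0 modulo the current basis, so we have a Gröbner basis.
Inter-reduce: drop elements whose leading term is divisible by another's, tail-reduce, and make monic.
Reduced Gröbner basis: {x_1**2 - 3/2*x_1*x_2 + 9/2*x_1 - 1/2*x_2 - 15/2, x_3}.

Same reduced basis, so the two generating sets span the same ideal.
The choice of monomial ordering does not affect the verdict — as long as both bases are computed under the same ordering, their equality decides ideal equality.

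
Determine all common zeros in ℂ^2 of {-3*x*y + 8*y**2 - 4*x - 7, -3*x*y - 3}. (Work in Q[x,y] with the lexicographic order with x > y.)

{(1, -1), (-1 - I, 1/2 - I/2), (-1 + I, 1/2 + I/2)}

Compute a lex Gröbner basis by Buchberger's algorithm.
f_1 = -3*x*y - 4*x + 8*y**2 - 7, LT = x*y.
f_2 = -3*x*y - 3, LT = x*y.

S(f_1,f_2): lcm = x*y. S = 4/3*x - 8/3*y**2 + 4/3.
  reduce S modulo (f_1, f_2):
  remainder 4/3*x - 8/3*y**2 + 4/3 ≠ 0; add h_3 = 4/3*x - 8/3*y**2 + 4/3 to the basis.

S(f_1,h_3): lcm = x*y. S = 4/3*x + 2*y**3 - 8/3*y**2 - y + 7/3.
  reduce S modulo (f_1, f_2, h_3):
  remainder 2*y**3 - y + 1 ≠ 0; add h_4 = 2*y**3 - y + 1 to the basis.

The other S-polynomials (S(f_2,h_3), S(f_1,h_4), S(f_2,h_4), S(h_3,h_4)) all reduce to 0 modulo the current basis, so we have a Gröbner basis.
Inter-reduce: drop elements whose leading term is divisible by another's, tail-reduce, and make monic.
Reduced Gröbner basis: {x - 2*y**2 + 1, y**3 - 1/2*y + 1/2}.

A lex Gröbner basis eliminates variables successively. Here y**3 - 1/2*y + 1/2 depends only on y, with roots {-1, 1/2 - I/2, 1/2 + I/2}; lifting each root through the earlier basis elements recovers the full solutions.
  y = -1: the earlier basis element becomes x - 1 = 0, giving x = 1 — point (1, -1).
  y = 1/2 - I/2: the earlier basis element becomes x + 1 + I = 0, giving x = -1 - I — point (-1 - I, 1/2 - I/2).
  y = 1/2 + I/2: the earlier basis element becomes x + 1 - I = 0, giving x = -1 + I — point (-1 + I, 1/2 + I/2).
A lex Gröbner basis triangularizes the system, enabling back-substitution.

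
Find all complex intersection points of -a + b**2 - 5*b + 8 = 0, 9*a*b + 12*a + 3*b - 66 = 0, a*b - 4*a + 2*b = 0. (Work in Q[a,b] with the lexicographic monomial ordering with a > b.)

{(2, 2)}

Compute a lex Gröbner basis by Buchberger's algorithm.
f_1 = -a + b**2 - 5*b + 8, LT = a.
f_2 = 9*a*b + 12*a + 3*b - 66, LT = a*b.
f_3 = a*b - 4*a + 2*b, LT = a*b.

S(f_1,f_2): lcm = a*b. S = -4/3*a - b**3 + 5*b**2 - 25/3*b + 22/3.
  leading term a: subtract (4/3)·f_1 from -4/3*a - b**3 + 5*b**2 - 25/3*b + 22/3 → -b**3 + 11/3*b**2 - 5/3*b - 10/3
  leading term b**3: no divisor's leading term divides it; move -b**3 to the remainder.
  leading term b**2: no divisor's leading term divides it; move 11/3*b**2 to the remainder.
  leading term b: no divisor's leading term divides it; move -5/3*b to the remainder.
  leading term 1: no divisor's leading term divides it; move -10/3 to the remainder.
  remainder -b**3 + 11/3*b**2 - 5/3*b - 10/3 ≠ 0; add h_4 = -b**3 + 11/3*b**2 - 5/3*b - 10/3 to the basis.

S(f_1,f_3): lcm = a*b. S = 4*a - b**3 + 5*b**2 - 10*b.
  leading term a: subtract (-4)·f_1 from 4*a - b**3 + 5*b**2 - 10*b → -b**3 + 9*b**2 - 30*b + 32
  leading term b**3: subtract (1)·h_4 from -b**3 + 9*b**2 - 30*b + 32 → 16/3*b**2 - 85/3*b + 106/3
  leading term b**2: no divisor's leading term divides it; move 16/3*b**2 to the remainder.
  leading term b: no divisor's leading term divides it; move -85/3*b to the remainder.
  leading term 1: no divisor's leading term divides it; move 106/3 to the remainder.
  remainder 16/3*b**2 - 85/3*b + 106/3 ≠ 0; add h_5 = 16/3*b**2 - 85/3*b + 106/3 to the basis.

S(f_3,h_4): lcm = a*b**3. S = -1/3*a*b**2 - 5/3*a*b - 10/3*a + 2*b**3.
  leading term a*b**2: subtract (1/3*b**2)·f_1 from -1/3*a*b**2 - 5/3*a*b - 10/3*a + 2*b**3 → -5/3*a*b - 10/3*a - 1/3*b**4 + 11/3*b**3 - 8/3*b**2
  leading term a*b: subtract (5/3*b)·f_1 from -5/3*a*b - 10/3*a - 1/3*b**4 + 11/3*b**3 - 8/3*b**2 → -10/3*a - 1/3*b**4 + 2*b**3 + 17/3*b**2 - 40/3*b
  leading term a: subtract (10/3)·f_1 from -10/3*a - 1/3*b**4 + 2*b**3 + 17/3*b**2 - 40/3*b → -1/3*b**4 + 2*b**3 + 7/3*b**2 + 10/3*b - 80/3
  leading term b**4: subtract (1/3*b)·h_4 from -1/3*b**4 + 2*b**3 + 7/3*b**2 + 10/3*b - 80/3 → 7/9*b**3 + 26/9*b**2 + 40/9*b - 80/3
  leading term b**3: subtract (-7/9)·h_4 from 7/9*b**3 + 26/9*b**2 + 40/9*b - 80/3 → 155/27*b**2 + 85/27*b - 790/27
  leading term b**2: subtract (155/144)·h_5 from 155/27*b**2 + 85/27*b - 790/27 → 1615/48*b - 1615/24
  leading term b: no divisor's leading term divides it; move 1615/48*b to the remainder.
  leading term 1: no divisor's leading term divides it; move -1615/24 to the remainder.
  remainder 1615/48*b - 1615/24 ≠ 0; add h_6 = 1615/48*b - 1615/24 to the basis.

The other S-polynomials (S(f_2,f_3), S(f_1,h_4), S(f_2,h_4), S(f_1,h_5), S(f_2,h_5), S(f_3,h_5), S(h_4,h_5), S(f_1,h_6), S(f_2,h_6), S(f_3,h_6), S(h_4,h_6), S(h_5,h_6)) all reduce to 0 modulo the current basis, so we have a Gröbner basis.
Inter-reduce: drop elements whose leading term is divisible by another's, tail-reduce, and make monic.
Reduced Gröbner basis: {a - 2, b - 2}.

Since the basis is lex-ordered, b - 2 is univariate in b. Its roots are {2}. Back-substituting each root into the other basis elements fixes the other coordinates.
  b = 2: the earlier basis element becomes a - 2 = 0, giving a = 2 — point (2, 2).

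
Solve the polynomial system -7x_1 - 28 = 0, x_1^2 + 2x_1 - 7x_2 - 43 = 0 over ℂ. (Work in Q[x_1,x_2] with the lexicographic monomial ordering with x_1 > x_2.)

Compute a lex Gröbner basis by Buchberger's algorithm.
f_1 = -7x_1 - 28, LT = x_1.
f_2 = x_1^2 + 2x_1 - 7x_2 - 43, LT = x_1^2.

S(f_1,f_2): lcm = x_1^2. S = 2x_1 + 7x_2 + 43.
  leading term x_1: subtract (-2/7)·f_1 from 2x_1 + 7x_2 + 43 → 7x_2 + 35
  leading term x_2: no divisor's leading term divides it; move 7x_2 to the remainder.
  leading term 1: no divisor's leading term divides it; move 35 to the remainder.
  remainder 7x_2 + 35 ≠ 0; add h_3 = 7x_2 + 35 to the basis.

The other S-polynomials (S(f_1,h_3), S(f_2,h_3)) all reduce to 0 modulo the current basis, so we have a Gröbner basis.
Inter-reduce: drop elements whose leading term is divisible by another's, tail-reduce, and make monic.
Reduced Gröbner basis: {x_1 + 4, x_2 + 5}.

A lex Gröbner basis eliminates variables successively. Here x_2 + 5 depends only on x_2, with roots {-5}; lifting each root through the earlier basis elements recovers the full solutions.
  x_2 = -5: the earlier basis element becomes x_1 + 4 = 0, giving x_1 = -4 — point (-4, -5).
Check: every point annihilates each of the original generators.

{(-4, -5)}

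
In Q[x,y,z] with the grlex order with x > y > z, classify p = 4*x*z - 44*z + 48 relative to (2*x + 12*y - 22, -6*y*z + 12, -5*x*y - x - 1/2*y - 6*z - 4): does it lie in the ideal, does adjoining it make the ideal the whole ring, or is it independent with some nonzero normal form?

4*x*z - 44*z + 48 lies in I (it reduces to 0).

First compute the reduced Gröbner basis of I by Buchberger's algorithm.
f_1 = 2*x + 12*y - 22, LT = x.
f_2 = -6*y*z + 12, LT = y*z.
f_3 = -5*x*y - x - 1/2*y - 6*z - 4, LT = x*y.

S(f_1,f_3): lcm = x*y. S = 6*y**2 - 1/5*x - 111/10*y - 6/5*z - 4/5.
  leading term y**2: no divisor's leading term divides it; move 6*y**2 to the remainder.
  leading term x: subtract (-1/10)·f_1 from -1/5*x - 111/10*y - 6/5*z - 4/5 → -99/10*y - 6/5*z - 3
  leading term y: no divisor's leading term divides it; move -99/10*y to the remainder.
  leading term z: no divisor's leading term divides it; move -6/5*z to the remainder.
  leading term 1: no divisor's leading term divides it; move -3 to the remainder.
  remainder 6*y**2 - 99/10*y - 6/5*z - 3 ≠ 0; add h_4 = 6*y**2 - 99/10*y - 6/5*z - 3 to the basis.

S(f_2,f_3): lcm = x*y*z. S = -1/5*x*z - 1/10*y*z - 6/5*z**2 - 2*x - 4/5*z.
  leading term x*z: subtract (-1/10*z)·f_1 from -1/5*x*z - 1/10*y*z - 6/5*z**2 - 2*x - 4/5*z → 11/10*y*z - 6/5*z**2 - 2*x - 3*z
  leading term y*z: subtract (-11/60)·f_2 from 11/10*y*z - 6/5*z**2 - 2*x - 3*z → -6/5*z**2 - 2*x - 3*z + 11/5
  leading term z**2: no divisor's leading term divides it; move -6/5*z**2 to the remainder.
  leading term x: subtract (-1)·f_1 from -2*x - 3*z + 11/5 → 12*y - 3*z - 99/5
  leading term y: no divisor's leading term divides it; move 12*y to the remainder.
  leading term z: no divisor's leading term divides it; move -3*z to the remainder.
  leading term 1: no divisor's leading term divides it; move -99/5 to the remainder.
  remainder -6/5*z**2 + 12*y - 3*z - 99/5 ≠ 0; add h_5 = -6/5*z**2 + 12*y - 3*z - 99/5 to the basis.

The other S-polynomials (S(f_1,f_2), S(f_1,h_4), S(f_2,h_4), S(f_3,h_4), S(f_1,h_5), S(f_2,h_5), S(f_3,h_5), S(h_4,h_5)) all reduce to 0 modulo the current basis, so we have a Gröbner basis.
Inter-reduce: drop elements whose leading term is divisible by another's, tail-reduce, and make monic.
Reduced Gröbner basis: {y**2 - 33/20*y - 1/5*z - 1/2, y*z - 2, z**2 - 10*y + 5/2*z + 33/2, x + 6*y - 11}.
Label its elements g_1 = y**2 - 33/20*y - 1/5*z - 1/2, g_2 = y*z - 2, g_3 = z**2 - 10*y + 5/2*z + 33/2, g_4 = x + 6*y - 11.

Reduce p = 4*x*z - 44*z + 48 modulo G:
  leading term x*z: subtract (4*z)·g_4 from 4*x*z - 44*z + 48 → -24*y*z + 48
  leading term y*z: subtract (-24)·g_2 from -24*y*z + 48 → 0
  normal form = 0.
Since the normal form is 0, p ∈ I.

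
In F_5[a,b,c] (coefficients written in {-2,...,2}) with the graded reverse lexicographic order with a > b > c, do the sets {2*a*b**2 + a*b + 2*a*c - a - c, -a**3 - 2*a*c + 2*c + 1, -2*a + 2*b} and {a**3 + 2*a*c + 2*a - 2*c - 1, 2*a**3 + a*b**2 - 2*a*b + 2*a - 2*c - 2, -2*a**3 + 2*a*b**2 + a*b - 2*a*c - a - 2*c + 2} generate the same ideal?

Since reduced Gröbner bases are canonical representatives of ideals under a given ordering, it suffices to compute and compare them.
Buchberger on the first generating set:
f_1 = 2*a*b**2 + a*b + 2*a*c - a - c, LT = a*b**2.
f_2 = -a**3 - 2*a*c + 2*c + 1, LT = a**3.
f_3 = -2*a + 2*b, LT = a.

S(f_1,f_2): lcm = a**3*b**2. S = -2*a**3*b + a**3*c - 2*a*b**2*c + 2*a**3 + 2*a**2*c + 2*b**2*c + b**2.
  reduce S modulo (f_1, f_2, f_3):
  remainder -b**2*c + b**2 + b*c + c**2 - 2*b + 2 ≠ 0; add g_4 = -b**2*c + b**2 + b*c + c**2 - 2*b + 2 to the basis.

S(f_1,f_3): lcm = a*b**2. S = b**3 - 2*a*b + a*c + 2*a + 2*c.
  reduce S modulo (f_1, f_2, f_3, g_4):
  remainder b**3 - 2*b**2 + b*c + 2*b + 2*c ≠ 0; add g_5 = b**3 - 2*b**2 + b*c + 2*b + 2*c to the basis.

S(f_2,f_3): lcm = a**3. S = a**2*b + 2*a*c - 2*c - 1.
  reduce S modulo (f_1, f_2, f_3, g_4, g_5):
  remainder 2*b**2 + b*c - 2*b + c - 1 ≠ 0; add g_6 = 2*b**2 + b*c - 2*b + c - 1 to the basis.

S(f_1,g_4): lcm = a*b**2*c. S = a*b**2 - a*b*c + 2*a*c**2 - 2*a*b + 2*a*c + 2*c**2 + 2*a.
  reduce S modulo (f_1, f_2, f_3, g_4, g_5, g_6):
  remainder 2*b*c**2 - 2*b*c + c**2 + b + c ≠ 0; add g_7 = 2*b*c**2 - 2*b*c + c**2 + b + c to the basis.

S(f_1,g_6): lcm = a*b**2. S = 2*a*b*c - a*b - 2*a*c + 2*c.
  reduce S modulo (f_1, f_2, f_3, g_4, g_5, g_6, g_7):
  remainder 2*b*c + 2*c**2 + 2*b - c + 2 ≠ 0; add g_8 = 2*b*c + 2*c**2 + 2*b - c + 2 to the basis.

S(f_1,g_7): lcm = a*b**2*c**2. S = a*b**2*c + a*c**3 + 2*a*b**2 + 2*a*b*c + 2*a*c**2 + 2*c**3.
  reduce S modulo (f_1, f_2, f_3, g_4, g_5, g_6, g_7, g_8):
  remainder -c**3 - 2*c**2 + c + 2 ≠ 0; add g_9 = -c**3 - 2*c**2 + c + 2 to the basis.

The other S-polynomials (S(f_2,g_4), S(f_3,g_4), S(f_1,g_5), S(f_2,g_5), S(f_3,g_5), S(g_4,g_5), S(f_2,g_6), S(f_3,g_6), S(g_4,g_6), S(g_5,g_6), S(f_2,g_7), S(f_3,g_7), S(g_4,g_7), S(g_5,g_7), S(g_6,g_7), S(f_1,g_8), S(f_2,g_8), S(f_3,g_8), S(g_4,g_8), S(g_5,g_8), S(g_6,g_8), S(g_7,g_8), S(f_1,g_9), S(f_2,g_9), S(f_3,g_9), S(g_4,g_9), S(g_5,g_9), S(g_6,g_9), S(g_7,g_9), S(g_8,g_9)) all reduce to 0 modulo the current basis, so we have a Gröbner basis.
Inter-reduce: drop elements whose leading term is divisible by another's, tail-reduce, and make monic.
Reduced Gröbner basis: {c**3 + 2*c**2 - c - 2, b**2 + 2*c**2 + b + 2*c - 1, b*c + c**2 + b + 2*c + 1, a - b}.

Buchberger on the second generating set:
h_1 = a**3 + 2*a*c + 2*a - 2*c - 1, LT = a**3.
h_2 = 2*a**3 + a*b**2 - 2*a*b + 2*a - 2*c - 2, LT = a**3.
h_3 = -2*a**3 + 2*a*b**2 + a*b - 2*a*c - a - 2*c + 2, LT = a**3.

S(h_1,h_2): lcm = a**3. S = 2*a*b**2 + a*b + 2*a*c + a - c.
  reduce S modulo (h_1, h_2, h_3):
  remainder 2*a*b**2 + a*b + 2*a*c + a - c ≠ 0; add k_4 = 2*a*b**2 + a*b + 2*a*c + a - c to the basis.

S(h_1,h_3): lcm = a**3. S = a*b**2 - 2*a*b + a*c - a + 2*c.
  reduce S modulo (h_1, h_2, h_3, k_4):
  remainder a ≠ 0; add k_5 = a to the basis.

S(h_1,k_4): lcm = a**3*b**2. S = 2*a**3*b - a**3*c + 2*a*b**2*c + 2*a**3 + 2*a*b**2 - 2*a**2*c - 2*b**2*c - b**2.
  reduce S modulo (h_1, h_2, h_3, k_4, k_5):
  remainder -2*b**2*c - b**2 - b*c - c**2 + 2*b - c + 2 ≠ 0; add k_6 = -2*b**2*c - b**2 - b*c - c**2 + 2*b - c + 2 to the basis.

S(h_3,k_4): lcm = a**3*b**2. S = -a*b**4 + 2*a**3*b + 2*a*b**3 - a**3*c + a*b**2*c + 2*a**3 - 2*a*b**2 - 2*a**2*c + b**2*c - b**2.
  reduce S modulo (h_1, h_2, h_3, k_4, k_5, k_6):
  remainder 2*c ≠ 0; add k_7 = 2*c to the basis.

S(h_1,k_5): lcm = a**3. S = 2*a*c + 2*a - 2*c - 1.
  reduce S modulo (h_1, h_2, h_3, k_4, k_5, k_6, k_7):
  remainder -1 ≠ 0; add k_8 = -1 to the basis.

The other S-polynomials (S(h_2,h_3), S(h_2,k_4), S(h_2,k_5), S(h_3,k_5), S(k_4,k_5), S(h_1,k_6), S(h_2,k_6), S(h_3,k_6), S(k_4,k_6), S(k_5,k_6), S(h_1,k_7), S(h_2,k_7), S(h_3,k_7), S(k_4,k_7), S(k_5,k_7), S(k_6,k_7), S(h_1,k_8), S(h_2,k_8), S(h_3,k_8), S(k_4,k_8), S(k_5,k_8), S(k_6,k_8), S(k_7,k_8)) all reduce to 0 modulo the current basis, so we have a Gröbner basis.
Inter-reduce: drop elements whose leading term is divisible by another's, tail-reduce, and make monic.
Reduced Gröbner basis: {1}.

The bases are distinct; the ideals are different.

No, the ideals differ.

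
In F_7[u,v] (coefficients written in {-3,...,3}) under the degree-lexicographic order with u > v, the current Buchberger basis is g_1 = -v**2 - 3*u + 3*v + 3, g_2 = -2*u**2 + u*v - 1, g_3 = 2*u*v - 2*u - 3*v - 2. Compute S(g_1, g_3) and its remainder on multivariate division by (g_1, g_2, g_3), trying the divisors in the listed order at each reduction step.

lcm(LM(g_1), LM(g_3)) = u*v**2.
S = (lcm/LT(g_1))·g_1 − (lcm/LT(g_3))·g_3 = 3*u**2 - 2*u*v - 2*v**2 - 3*u + v.
Reduce S modulo (g_1, g_2, g_3) in that order:
  leading term u**2: subtract (2)·g_2 from 3*u**2 - 2*u*v - 2*v**2 - 3*u + v → 3*u*v - 2*v**2 - 3*u + v + 2
  leading term u*v: subtract (-2)·g_3 from 3*u*v - 2*v**2 - 3*u + v + 2 → -2*v**2 + 2*v - 2
  leading term v**2: subtract (2)·g_1 from -2*v**2 + 2*v - 2 → -u + 3*v - 1
  leading term u: no divisor's leading term divides it; move -u to the remainder.
  leading term v: no divisor's leading term divides it; move 3*v to the remainder.
  leading term 1: no divisor's leading term divides it; move -1 to the remainder.
The remainder -u + 3*v - 1 is nonzero, so it would be added as the next basis element.

S(g_1, g_3) = 3*u**2 - 2*u*v - 2*v**2 - 3*u + v; remainder on division = -u + 3*v - 1.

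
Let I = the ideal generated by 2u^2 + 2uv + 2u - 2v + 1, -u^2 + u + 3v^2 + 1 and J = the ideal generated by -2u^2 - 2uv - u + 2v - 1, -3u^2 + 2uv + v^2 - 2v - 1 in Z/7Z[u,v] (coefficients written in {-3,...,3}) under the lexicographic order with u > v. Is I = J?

Equality of ideals is decidable: compute both reduced Gröbner bases (unique for the ordering) and check whether they agree.
Buchberger on the first generating set:
f_1 = 2u^2 + 2uv + 2u - 2v + 1, LT = u^2.
f_2 = -u^2 + u + 3v^2 + 1, LT = u^2.

S(f_1,f_2): lcm = u^2. S = uv + 2u + 3v^2 - v - 2.
  leading term uv: no divisor's leading term divides it; move uv to the remainder.
  leading term u: no divisor's leading term divides it; move 2u to the remainder.
  leading term v^2: no divisor's leading term divides it; move 3v^2 to the remainder.
  leading term v: no divisor's leading term divides it; move -v to the remainder.
  leading term 1: no divisor's leading term divides it; move -2 to the remainder.
  remainder uv + 2u + 3v^2 - v - 2 ≠ 0; add g_3 = uv + 2u + 3v^2 - v - 2 to the basis.

S(f_1,g_3): lcm = u^2v. S = -2u^2 - 2uv^2 + 2uv + 2u - v^2 - 3v.
  leading term u^2: subtract (-1)·f_1 from -2u^2 - 2uv^2 + 2uv + 2u - v^2 - 3v → -2uv^2 - 3uv - 3u - v^2 + 2v + 1
  leading term uv^2: subtract (-2v)·g_3 from -2uv^2 - 3uv - 3u - v^2 + 2v + 1 → uv - 3u - v^3 - 3v^2 - 2v + 1
  leading term uv: subtract (1)·g_3 from uv - 3u - v^3 - 3v^2 - 2v + 1 → 2u - v^3 + v^2 - v + 3
  leading term u: no divisor's leading term divides it; move 2u to the remainder.
  leading term v^3: no divisor's leading term divides it; move -v^3 to the remainder.
  leading term v^2: no divisor's leading term divides it; move v^2 to the remainder.
  leading term v: no divisor's leading term divides it; move -v to the remainder.
  leading term 1: no divisor's leading term divides it; move 3 to the remainder.
  remainder 2u - v^3 + v^2 - v + 3 ≠ 0; add g_4 = 2u - v^3 + v^2 - v + 3 to the basis.

S(f_1,g_4): lcm = u^2. S = -3uv^3 + 3uv^2 - 2uv + 3u - v - 3.
  leading term uv^3: subtract (-3v^2)·g_3 from -3uv^3 + 3uv^2 - 2uv + 3u - v - 3 → 2uv^2 - 2uv + 3u + 2v^4 - 3v^3 + v^2 - v - 3
  leading term uv^2: subtract (2v)·g_3 from 2uv^2 - 2uv + 3u + 2v^4 - 3v^3 + v^2 - v - 3 → uv + 3u + 2v^4 - 2v^3 + 3v^2 + 3v - 3
  leading term uv: subtract (1)·g_3 from uv + 3u + 2v^4 - 2v^3 + 3v^2 + 3v - 3 → u + 2v^4 - 2v^3 - 3v - 1
  leading term u: subtract (-3)·g_4 from u + 2v^4 - 2v^3 - 3v - 1 → 2v^4 + 2v^3 + 3v^2 + v + 1
  leading term v^4: no divisor's leading term divides it; move 2v^4 to the remainder.
  leading term v^3: no divisor's leading term divides it; move 2v^3 to the remainder.
  leading term v^2: no divisor's leading term divides it; move 3v^2 to the remainder.
  leading term v: no divisor's leading term divides it; move v to the remainder.
  leading term 1: no divisor's leading term divides it; move 1 to the remainder.
  remainder 2v^4 + 2v^3 + 3v^2 + v + 1 ≠ 0; add g_5 = 2v^4 + 2v^3 + 3v^2 + v + 1 to the basis.

The other S-polynomials (S(f_2,g_3), S(f_2,g_4), S(g_3,g_4), S(f_1,g_5), S(f_2,g_5), S(g_3,g_5), S(g_4,g_5)) all reduce to 0 modulo the current basis, so we have a Gröbner basis.
Inter-reduce: drop elements whose leading term is divisible by another's, tail-reduce, and make monic.
Reduced Gröbner basis: {u + 3v^3 - 3v^2 + 3v - 2, v^4 + v^3 - 2v^2 - 3v - 3}.

Buchberger on the second generating set:
h_1 = -2u^2 - 2uv - u + 2v - 1, LT = u^2.
h_2 = -3u^2 + 2uv + v^2 - 2v - 1, LT = u^2.

S(h_1,h_2): lcm = u^2. S = -3uv - 3u - 2v^2 + 3v - 1.
  leading term uv: no divisor's leading term divides it; move -3uv to the remainder.
  leading term u: no divisor's leading term divides it; move -3u to the remainder.
  leading term v^2: no divisor's leading term divides it; move -2v^2 to the remainder.
  leading term v: no divisor's leading term divides it; move 3v to the remainder.
  leading term 1: no divisor's leading term divides it; move -1 to the remainder.
  remainder -3uv - 3u - 2v^2 + 3v - 1 ≠ 0; add k_3 = -3uv - 3u - 2v^2 + 3v - 1 to the basis.

S(h_1,k_3): lcm = u^2v. S = -u^2 - 2uv^2 - 2uv + 2u - v^2 - 3v.
  leading term u^2: subtract (-3)·h_1 from -u^2 - 2uv^2 - 2uv + 2u - v^2 - 3v → -2uv^2 - uv - u - v^2 + 3v - 3
  leading term uv^2: subtract (3v)·k_3 from -2uv^2 - uv - u - v^2 + 3v - 3 → uv - u - v^3 - 3v^2 - v - 3
  leading term uv: subtract (2)·k_3 from uv - u - v^3 - 3v^2 - v - 3 → -2u - v^3 + v^2 - 1
  leading term u: no divisor's leading term divides it; move -2u to the remainder.
  leading term v^3: no divisor's leading term divides it; move -v^3 to the remainder.
  leading term v^2: no divisor's leading term divides it; move v^2 to the remainder.
  leading term 1: no divisor's leading term divides it; move -1 to the remainder.
  remainder -2u - v^3 + v^2 - 1 ≠ 0; add k_4 = -2u - v^3 + v^2 - 1 to the basis.

S(h_1,k_4): lcm = u^2. S = 3uv^3 - 3uv^2 + uv - v - 3.
  leading term uv^3: subtract (-v^2)·k_3 from 3uv^3 - 3uv^2 + uv - v - 3 → uv^2 + uv - 2v^4 + 3v^3 - v^2 - v - 3
  leading term uv^2: subtract (2v)·k_3 from uv^2 + uv - 2v^4 + 3v^3 - v^2 - v - 3 → -2v^4 + v - 3
  leading term v^4: no divisor's leading term divides it; move -2v^4 to the remainder.
  leading term v: no divisor's leading term divides it; move v to the remainder.
  leading term 1: no divisor's leading term divides it; move -3 to the remainder.
  remainder -2v^4 + v - 3 ≠ 0; add k_5 = -2v^4 + v - 3 to the basis.

The other S-polynomials (S(h_2,k_3), S(h_2,k_4), S(k_3,k_4), S(h_1,k_5), S(h_2,k_5), S(k_3,k_5), S(k_4,k_5)) all reduce to 0 modulo the current basis, so we have a Gröbner basis.
Inter-reduce: drop elements whose leading term is divisible by another's, tail-reduce, and make monic.
Reduced Gröbner basis: {u - 3v^3 + 3v^2 - 3, v^4 + 3v - 2}.

Since the reduced bases disagree, the two ideals are not the same.

No, the ideals differ.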